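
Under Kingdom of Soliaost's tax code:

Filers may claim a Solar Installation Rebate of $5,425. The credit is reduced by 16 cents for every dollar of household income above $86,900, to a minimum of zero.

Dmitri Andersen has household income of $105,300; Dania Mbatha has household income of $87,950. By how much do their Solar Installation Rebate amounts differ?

Dmitri ($105,300): Solar Installation Rebate: 16% of the $18,400 excess over $86,900 is $2,944; credit = $5,425 − $2,944 = $2,481.
Dania ($87,950): Solar Installation Rebate: 16% of the $1,050 excess over $86,900 is $168; credit = $5,425 − $168 = $5,257.
Difference: |$2,481 − $5,257| = $2,776.

$2,776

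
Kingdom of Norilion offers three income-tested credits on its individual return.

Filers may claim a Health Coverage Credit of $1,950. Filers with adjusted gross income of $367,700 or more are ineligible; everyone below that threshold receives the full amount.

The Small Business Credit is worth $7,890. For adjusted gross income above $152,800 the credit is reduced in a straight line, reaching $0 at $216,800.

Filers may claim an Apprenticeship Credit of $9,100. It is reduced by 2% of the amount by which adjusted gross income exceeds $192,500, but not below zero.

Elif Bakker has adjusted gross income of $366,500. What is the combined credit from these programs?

$7,570

Health Coverage Credit: $366,500 is below the $367,700 cutoff, so the full $1,950 applies.
Small Business Credit: $366,500 is at or above $216,800, so the credit is $0.
Apprenticeship Credit: 2% of the $174,000 excess over $192,500 is $3,480; credit = $9,100 − $3,480 = $5,620.
Total: $1,950 + $0 + $5,620 = $7,570.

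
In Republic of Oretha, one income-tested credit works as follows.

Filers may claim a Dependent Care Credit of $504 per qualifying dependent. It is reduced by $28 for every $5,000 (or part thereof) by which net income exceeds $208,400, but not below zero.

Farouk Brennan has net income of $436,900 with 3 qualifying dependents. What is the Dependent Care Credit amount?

$224

Dependent Care Credit: base = 3 × $504 = $1,512. income exceeds $208,400 by $228,500, which is 46 full-or-partial $5,000 increments; reduction = 46 × $28 = $1,288, leaving $224.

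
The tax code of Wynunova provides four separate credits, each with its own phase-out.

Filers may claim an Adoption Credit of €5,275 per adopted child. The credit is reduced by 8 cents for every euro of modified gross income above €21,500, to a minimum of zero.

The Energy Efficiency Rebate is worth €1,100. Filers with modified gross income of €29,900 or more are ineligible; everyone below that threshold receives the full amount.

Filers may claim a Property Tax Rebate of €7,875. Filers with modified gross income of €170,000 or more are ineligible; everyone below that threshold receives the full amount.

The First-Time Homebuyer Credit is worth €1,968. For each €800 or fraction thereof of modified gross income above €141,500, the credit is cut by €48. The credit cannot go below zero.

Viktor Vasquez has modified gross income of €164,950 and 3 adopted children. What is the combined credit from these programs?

Adoption Credit: base = 3 × €5,275 = €15,825. 8% of the €143,450 excess over €21,500 is €11,476; credit = €15,825 − €11,476 = €4,349.
Energy Efficiency Rebate: €164,950 meets or exceeds the €29,900 cutoff, so the credit is €0.
Property Tax Rebate: €164,950 is below the €170,000 cutoff, so the full €7,875 applies.
First-Time Homebuyer Credit: income exceeds €141,500 by €23,450, which is 30 full-or-partial €800 increments; reduction = 30 × €48 = €1,440, leaving €528.
Total: €4,349 + €0 + €7,875 + €528 = €12,752.

€12,752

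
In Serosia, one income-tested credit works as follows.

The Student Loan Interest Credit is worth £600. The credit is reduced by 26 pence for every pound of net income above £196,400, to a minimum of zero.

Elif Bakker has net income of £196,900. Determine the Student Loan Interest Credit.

£470

Student Loan Interest Credit: 26% of the £500 excess over £196,400 is £130; credit = £600 − £130 = £470.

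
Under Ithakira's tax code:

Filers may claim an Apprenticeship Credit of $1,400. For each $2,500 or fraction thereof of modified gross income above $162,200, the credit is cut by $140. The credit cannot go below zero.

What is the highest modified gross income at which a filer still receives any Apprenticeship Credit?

After 9 increments the reduction is 9 × $140 = $1,260, leaving $140; one more increment wipes it out. Increment 9 ends at excess 9 × $2,500 = $22,500, so the highest qualifying income is $162,200 + $22,500 = $184,700.

$184,700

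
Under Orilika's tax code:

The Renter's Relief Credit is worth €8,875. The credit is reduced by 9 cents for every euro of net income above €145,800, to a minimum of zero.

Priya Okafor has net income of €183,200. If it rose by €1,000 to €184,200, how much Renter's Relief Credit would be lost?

€90

At €183,200 — 9% of the €37,400 excess over €145,800 is €3,366; credit = €8,875 − €3,366 = €5,509.
At €184,200 — 9% of the €38,400 excess over €145,800 is €3,456; credit = €8,875 − €3,456 = €5,419.
Lost: €5,509 − €5,419 = €90.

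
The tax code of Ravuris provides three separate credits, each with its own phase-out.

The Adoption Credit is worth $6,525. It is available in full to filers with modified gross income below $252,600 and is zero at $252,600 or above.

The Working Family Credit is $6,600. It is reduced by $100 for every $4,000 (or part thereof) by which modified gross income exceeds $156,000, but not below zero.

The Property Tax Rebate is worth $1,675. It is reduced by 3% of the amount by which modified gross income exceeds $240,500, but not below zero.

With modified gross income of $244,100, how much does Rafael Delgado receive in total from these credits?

$12,392

Adoption Credit: $244,100 is below the $252,600 cutoff, so the full $6,525 applies.
Working Family Credit: income exceeds $156,000 by $88,100, which is 23 full-or-partial $4,000 increments; reduction = 23 × $100 = $2,300, leaving $4,300.
Property Tax Rebate: 3% of the $3,600 excess over $240,500 is $108; credit = $1,675 − $108 = $1,567.
Total: $6,525 + $4,300 + $1,567 = $12,392.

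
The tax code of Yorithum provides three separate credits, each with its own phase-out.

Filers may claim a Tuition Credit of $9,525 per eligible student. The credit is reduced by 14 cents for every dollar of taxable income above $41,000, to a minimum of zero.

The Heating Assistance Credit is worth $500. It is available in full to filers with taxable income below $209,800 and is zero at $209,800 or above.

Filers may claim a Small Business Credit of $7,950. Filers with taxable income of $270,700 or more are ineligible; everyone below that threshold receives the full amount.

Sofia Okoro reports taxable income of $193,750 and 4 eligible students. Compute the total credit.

$25,165

Tuition Credit: base = 4 × $9,525 = $38,100. 14% of the $152,750 excess over $41,000 is $21,385; credit = $38,100 − $21,385 = $16,715.
Heating Assistance Credit: $193,750 is below the $209,800 cutoff, so the full $500 applies.
Small Business Credit: $193,750 is below the $270,700 cutoff, so the full $7,950 applies.
Total: $16,715 + $500 + $7,950 = $25,165.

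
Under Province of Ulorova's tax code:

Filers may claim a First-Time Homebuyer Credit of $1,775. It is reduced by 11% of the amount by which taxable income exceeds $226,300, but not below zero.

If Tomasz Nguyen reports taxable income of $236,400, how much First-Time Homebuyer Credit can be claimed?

$664

First-Time Homebuyer Credit: 11% of the $10,100 excess over $226,300 is $1,111; credit = $1,775 − $1,111 = $664.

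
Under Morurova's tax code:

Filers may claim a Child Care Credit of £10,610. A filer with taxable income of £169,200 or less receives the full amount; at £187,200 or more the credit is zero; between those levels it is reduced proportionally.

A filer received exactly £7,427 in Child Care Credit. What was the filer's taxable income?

£174,600

£7,427 is 7,427/10,610 of the full £10,610, so 3,183/10,610 of the £18,000 range has been used: income = £169,200 + £18,000 × 3,183/10,610 = £174,600.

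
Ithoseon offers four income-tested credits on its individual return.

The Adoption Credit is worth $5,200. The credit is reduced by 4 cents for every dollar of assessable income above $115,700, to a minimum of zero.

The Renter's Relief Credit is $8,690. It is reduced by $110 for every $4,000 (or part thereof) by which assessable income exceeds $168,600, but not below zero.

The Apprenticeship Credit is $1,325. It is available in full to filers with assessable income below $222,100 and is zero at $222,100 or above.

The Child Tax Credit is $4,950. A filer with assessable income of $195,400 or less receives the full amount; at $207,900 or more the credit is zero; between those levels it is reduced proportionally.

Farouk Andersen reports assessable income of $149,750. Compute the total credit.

Adoption Credit: 4% of the $34,050 excess over $115,700 is $1,362; credit = $5,200 − $1,362 = $3,838.
Renter's Relief Credit: $149,750 is at or below the $168,600 threshold, so the full $8,690 applies.
Apprenticeship Credit: $149,750 is below the $222,100 cutoff, so the full $1,325 applies.
Child Tax Credit: $149,750 is at or below the $195,400 threshold, so the full $4,950 applies.
Total: $3,838 + $8,690 + $1,325 + $4,950 = $18,803.

$18,803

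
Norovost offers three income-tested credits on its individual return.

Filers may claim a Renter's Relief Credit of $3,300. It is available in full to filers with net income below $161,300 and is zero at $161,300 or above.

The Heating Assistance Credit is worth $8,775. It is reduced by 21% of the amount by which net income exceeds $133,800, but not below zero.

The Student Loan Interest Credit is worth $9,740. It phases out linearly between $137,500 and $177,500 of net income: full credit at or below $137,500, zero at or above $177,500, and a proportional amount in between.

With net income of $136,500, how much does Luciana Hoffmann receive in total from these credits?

Renter's Relief Credit: $136,500 is below the $161,300 cutoff, so the full $3,300 applies.
Heating Assistance Credit: 21% of the $2,700 excess over $133,800 is $567; credit = $8,775 − $567 = $8,208.
Student Loan Interest Credit: $136,500 is at or below the $137,500 threshold, so the full $9,740 applies.
Total: $3,300 + $8,208 + $9,740 = $21,248.

$21,248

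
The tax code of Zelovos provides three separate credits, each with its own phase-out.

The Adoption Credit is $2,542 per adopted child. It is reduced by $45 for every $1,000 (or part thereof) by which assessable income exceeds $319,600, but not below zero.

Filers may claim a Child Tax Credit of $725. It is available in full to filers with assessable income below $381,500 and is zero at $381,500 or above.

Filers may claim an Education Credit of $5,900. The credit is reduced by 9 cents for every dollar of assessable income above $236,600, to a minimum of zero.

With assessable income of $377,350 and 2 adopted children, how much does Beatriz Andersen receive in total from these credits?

$3,199

Adoption Credit: base = 2 × $2,542 = $5,084. income exceeds $319,600 by $57,750, which is 58 full-or-partial $1,000 increments; reduction = 58 × $45 = $2,610, leaving $2,474.
Child Tax Credit: $377,350 is below the $381,500 cutoff, so the full $725 applies.
Education Credit: 9% of the $140,750 excess over $236,600 is $12,667.50 ≥ base, so the credit is $0.
Total: $2,474 + $725 + $0 = $3,199.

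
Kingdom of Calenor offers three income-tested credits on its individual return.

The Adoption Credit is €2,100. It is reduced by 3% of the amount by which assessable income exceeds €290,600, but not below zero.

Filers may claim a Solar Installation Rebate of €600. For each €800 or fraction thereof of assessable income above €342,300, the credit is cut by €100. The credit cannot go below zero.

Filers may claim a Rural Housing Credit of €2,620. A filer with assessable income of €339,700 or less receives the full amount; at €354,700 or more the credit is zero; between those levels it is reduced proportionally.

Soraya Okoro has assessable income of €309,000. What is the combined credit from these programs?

Adoption Credit: 3% of the €18,400 excess over €290,600 is €552; credit = €2,100 − €552 = €1,548.
Solar Installation Rebate: €309,000 is at or below the €342,300 threshold, so the full €600 applies.
Rural Housing Credit: €309,000 is at or below the €339,700 threshold, so the full €2,620 applies.
Total: €1,548 + €600 + €2,620 = €4,768.

€4,768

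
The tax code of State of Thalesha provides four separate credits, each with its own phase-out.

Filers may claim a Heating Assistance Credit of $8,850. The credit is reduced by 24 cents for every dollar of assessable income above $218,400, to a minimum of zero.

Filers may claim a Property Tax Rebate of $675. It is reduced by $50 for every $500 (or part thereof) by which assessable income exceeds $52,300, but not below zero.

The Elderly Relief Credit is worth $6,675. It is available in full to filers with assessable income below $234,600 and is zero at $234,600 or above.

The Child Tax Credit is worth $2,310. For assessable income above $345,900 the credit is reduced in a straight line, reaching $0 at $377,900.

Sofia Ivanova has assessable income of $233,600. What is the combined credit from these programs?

$14,187

Heating Assistance Credit: 24% of the $15,200 excess over $218,400 is $3,648; credit = $8,850 − $3,648 = $5,202.
Property Tax Rebate: income exceeds $52,300 by $181,300 → 363 increments × $50 = $18,150 ≥ base, so the credit is $0.
Elderly Relief Credit: $233,600 is below the $234,600 cutoff, so the full $6,675 applies.
Child Tax Credit: $233,600 is at or below the $345,900 threshold, so the full $2,310 applies.
Total: $5,202 + $0 + $6,675 + $2,310 = $14,187.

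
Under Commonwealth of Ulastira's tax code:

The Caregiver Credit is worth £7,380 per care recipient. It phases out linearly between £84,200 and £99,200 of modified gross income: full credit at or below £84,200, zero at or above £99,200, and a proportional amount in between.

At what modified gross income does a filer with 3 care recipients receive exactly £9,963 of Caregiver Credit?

Full credit = 3 × £7,380 = £22,140.
£9,963 is 9,963/22,140 of the full £22,140, so 12,177/22,140 of the £15,000 range has been used: income = £84,200 + £15,000 × 12,177/22,140 = £92,450.

£92,450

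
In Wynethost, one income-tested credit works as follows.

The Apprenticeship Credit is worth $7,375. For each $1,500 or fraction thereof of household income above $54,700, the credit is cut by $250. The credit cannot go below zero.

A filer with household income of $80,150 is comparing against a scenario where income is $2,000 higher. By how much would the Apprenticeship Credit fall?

$500

At $80,150 — income exceeds $54,700 by $25,450, which is 17 full-or-partial $1,500 increments; reduction = 17 × $250 = $4,250, leaving $3,125.
At $82,150 — income exceeds $54,700 by $27,450, which is 19 full-or-partial $1,500 increments; reduction = 19 × $250 = $4,750, leaving $2,625.
Lost: $3,125 − $2,625 = $500.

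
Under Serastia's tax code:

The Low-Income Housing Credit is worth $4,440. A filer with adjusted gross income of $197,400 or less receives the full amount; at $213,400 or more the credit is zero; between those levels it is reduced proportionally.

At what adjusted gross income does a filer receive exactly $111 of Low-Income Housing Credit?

$213,000

$111 is 111/4,440 of the full $4,440, so 4,329/4,440 of the $16,000 range has been used: income = $197,400 + $16,000 × 4,329/4,440 = $213,000.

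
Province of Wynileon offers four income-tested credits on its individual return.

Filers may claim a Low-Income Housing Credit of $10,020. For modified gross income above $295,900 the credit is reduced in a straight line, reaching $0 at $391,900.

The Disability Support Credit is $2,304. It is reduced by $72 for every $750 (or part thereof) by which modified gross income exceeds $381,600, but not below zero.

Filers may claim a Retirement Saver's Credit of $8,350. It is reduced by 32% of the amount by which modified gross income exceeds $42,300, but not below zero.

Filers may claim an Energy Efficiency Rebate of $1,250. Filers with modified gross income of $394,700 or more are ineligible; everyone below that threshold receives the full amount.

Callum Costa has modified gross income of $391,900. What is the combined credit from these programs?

$2,546

Low-Income Housing Credit: $391,900 is at or above $391,900, so the credit is $0.
Disability Support Credit: income exceeds $381,600 by $10,300, which is 14 full-or-partial $750 increments; reduction = 14 × $72 = $1,008, leaving $1,296.
Retirement Saver's Credit: 32% of the $349,600 excess over $42,300 is $111,872 ≥ base, so the credit is $0.
Energy Efficiency Rebate: $391,900 is below the $394,700 cutoff, so the full $1,250 applies.
Total: $0 + $1,296 + $0 + $1,250 = $2,546.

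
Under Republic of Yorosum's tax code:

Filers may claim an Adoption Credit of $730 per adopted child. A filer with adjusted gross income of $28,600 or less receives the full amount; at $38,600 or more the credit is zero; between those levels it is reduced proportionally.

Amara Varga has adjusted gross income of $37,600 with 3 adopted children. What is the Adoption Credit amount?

Adoption Credit: base = 3 × $730 = $2,190. $37,600 is $9,000 into a $10,000 phase-out range, leaving 1,000/10,000 of the credit: $2,190 × 1,000/10,000 = $219.

$219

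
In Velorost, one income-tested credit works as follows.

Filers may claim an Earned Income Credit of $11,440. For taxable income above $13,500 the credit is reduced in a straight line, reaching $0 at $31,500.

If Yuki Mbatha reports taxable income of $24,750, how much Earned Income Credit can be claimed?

Earned Income Credit: $24,750 is $11,250 into a $18,000 phase-out range, leaving 6,750/18,000 of the credit: $11,440 × 6,750/18,000 = $4,290.

$4,290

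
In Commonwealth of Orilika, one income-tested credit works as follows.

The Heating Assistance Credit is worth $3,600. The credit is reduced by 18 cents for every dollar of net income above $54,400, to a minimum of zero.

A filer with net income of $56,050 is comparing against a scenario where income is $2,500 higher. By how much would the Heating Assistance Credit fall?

$450

At $56,050 — 18% of the $1,650 excess over $54,400 is $297; credit = $3,600 − $297 = $3,303.
At $58,550 — 18% of the $4,150 excess over $54,400 is $747; credit = $3,600 − $747 = $2,853.
Lost: $3,303 − $2,853 = $450.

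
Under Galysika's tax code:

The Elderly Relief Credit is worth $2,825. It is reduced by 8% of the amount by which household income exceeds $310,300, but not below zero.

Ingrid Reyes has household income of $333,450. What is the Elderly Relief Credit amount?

$973

Elderly Relief Credit: 8% of the $23,150 excess over $310,300 is $1,852; credit = $2,825 − $1,852 = $973.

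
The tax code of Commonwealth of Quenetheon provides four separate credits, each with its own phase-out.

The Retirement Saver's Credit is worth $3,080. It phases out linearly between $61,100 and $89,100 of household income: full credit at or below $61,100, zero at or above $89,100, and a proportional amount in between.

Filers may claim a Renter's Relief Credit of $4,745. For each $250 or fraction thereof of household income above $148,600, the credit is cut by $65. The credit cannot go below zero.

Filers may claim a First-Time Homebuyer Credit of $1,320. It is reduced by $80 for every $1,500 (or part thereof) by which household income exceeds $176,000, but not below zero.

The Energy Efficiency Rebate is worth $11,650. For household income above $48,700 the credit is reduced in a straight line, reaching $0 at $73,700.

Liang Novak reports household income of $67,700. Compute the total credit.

Retirement Saver's Credit: $67,700 is $6,600 into a $28,000 phase-out range, leaving 21,400/28,000 of the credit: $3,080 × 21,400/28,000 = $2,354.
Renter's Relief Credit: $67,700 is at or below the $148,600 threshold, so the full $4,745 applies.
First-Time Homebuyer Credit: $67,700 is at or below the $176,000 threshold, so the full $1,320 applies.
Energy Efficiency Rebate: $67,700 is $19,000 into a $25,000 phase-out range, leaving 6,000/25,000 of the credit: $11,650 × 6,000/25,000 = $2,796.
Total: $2,354 + $4,745 + $1,320 + $2,796 = $11,215.

$11,215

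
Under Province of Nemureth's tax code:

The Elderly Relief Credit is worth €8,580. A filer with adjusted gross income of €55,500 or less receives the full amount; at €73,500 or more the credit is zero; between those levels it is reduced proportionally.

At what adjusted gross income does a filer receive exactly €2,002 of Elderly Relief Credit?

€2,002 is 2,002/8,580 of the full €8,580, so 6,578/8,580 of the €18,000 range has been used: income = €55,500 + €18,000 × 6,578/8,580 = €69,300.

€69,300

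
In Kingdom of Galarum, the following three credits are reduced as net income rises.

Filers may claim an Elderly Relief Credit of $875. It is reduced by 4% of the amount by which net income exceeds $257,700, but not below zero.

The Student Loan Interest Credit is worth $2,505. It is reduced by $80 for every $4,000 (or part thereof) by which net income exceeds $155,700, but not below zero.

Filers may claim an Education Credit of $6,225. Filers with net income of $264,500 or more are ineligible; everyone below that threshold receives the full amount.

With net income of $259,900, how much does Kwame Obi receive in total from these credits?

$7,357

Elderly Relief Credit: 4% of the $2,200 excess over $257,700 is $88; credit = $875 − $88 = $787.
Student Loan Interest Credit: income exceeds $155,700 by $104,200, which is 27 full-or-partial $4,000 increments; reduction = 27 × $80 = $2,160, leaving $345.
Education Credit: $259,900 is below the $264,500 cutoff, so the full $6,225 applies.
Total: $787 + $345 + $6,225 = $7,357.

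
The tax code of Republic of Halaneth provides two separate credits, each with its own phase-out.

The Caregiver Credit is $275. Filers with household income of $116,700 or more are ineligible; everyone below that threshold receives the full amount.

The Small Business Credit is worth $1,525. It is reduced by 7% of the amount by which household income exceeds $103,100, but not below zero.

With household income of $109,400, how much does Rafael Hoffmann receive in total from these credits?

Caregiver Credit: $109,400 is below the $116,700 cutoff, so the full $275 applies.
Small Business Credit: 7% of the $6,300 excess over $103,100 is $441; credit = $1,525 − $441 = $1,084.
Total: $275 + $1,084 = $1,359.

$1,359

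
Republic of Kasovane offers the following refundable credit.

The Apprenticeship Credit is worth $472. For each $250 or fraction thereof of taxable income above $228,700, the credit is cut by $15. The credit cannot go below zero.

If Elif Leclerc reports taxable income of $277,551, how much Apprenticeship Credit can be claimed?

$0

Apprenticeship Credit: income exceeds $228,700 by $48,851 → 196 increments × $15 = $2,940 ≥ base, so the credit is $0.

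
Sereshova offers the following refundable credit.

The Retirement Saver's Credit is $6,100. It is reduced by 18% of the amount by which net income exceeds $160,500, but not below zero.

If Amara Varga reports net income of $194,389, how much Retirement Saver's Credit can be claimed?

$0

Retirement Saver's Credit: 18% of the $33,889 excess over $160,500 is $6,100.02 ≥ base, so the credit is $0.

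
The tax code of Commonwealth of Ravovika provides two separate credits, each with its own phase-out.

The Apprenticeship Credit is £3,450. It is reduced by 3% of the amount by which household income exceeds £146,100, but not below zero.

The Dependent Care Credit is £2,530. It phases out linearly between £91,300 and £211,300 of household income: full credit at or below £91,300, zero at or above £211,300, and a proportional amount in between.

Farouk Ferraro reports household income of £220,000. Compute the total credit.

£1,233

Apprenticeship Credit: 3% of the £73,900 excess over £146,100 is £2,217; credit = £3,450 − £2,217 = £1,233.
Dependent Care Credit: £220,000 is at or above £211,300, so the credit is £0.
Total: £1,233 + £0 = £1,233.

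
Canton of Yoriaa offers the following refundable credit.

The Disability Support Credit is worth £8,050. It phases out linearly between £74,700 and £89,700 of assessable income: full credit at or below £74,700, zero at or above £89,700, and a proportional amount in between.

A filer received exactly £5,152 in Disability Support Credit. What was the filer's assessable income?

£80,100

£5,152 is 5,152/8,050 of the full £8,050, so 2,898/8,050 of the £15,000 range has been used: income = £74,700 + £15,000 × 2,898/8,050 = £80,100.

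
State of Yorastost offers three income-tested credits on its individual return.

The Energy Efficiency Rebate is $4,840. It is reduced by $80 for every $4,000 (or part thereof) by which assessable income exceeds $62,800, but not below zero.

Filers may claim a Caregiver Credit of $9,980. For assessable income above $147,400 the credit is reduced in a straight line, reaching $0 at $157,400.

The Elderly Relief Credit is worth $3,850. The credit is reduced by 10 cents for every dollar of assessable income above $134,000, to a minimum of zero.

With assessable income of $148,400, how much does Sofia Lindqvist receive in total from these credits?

Energy Efficiency Rebate: income exceeds $62,800 by $85,600, which is 22 full-or-partial $4,000 increments; reduction = 22 × $80 = $1,760, leaving $3,080.
Caregiver Credit: $148,400 is $1,000 into a $10,000 phase-out range, leaving 9,000/10,000 of the credit: $9,980 × 9,000/10,000 = $8,982.
Elderly Relief Credit: 10% of the $14,400 excess over $134,000 is $1,440; credit = $3,850 − $1,440 = $2,410.
Total: $3,080 + $8,982 + $2,410 = $14,472.

$14,472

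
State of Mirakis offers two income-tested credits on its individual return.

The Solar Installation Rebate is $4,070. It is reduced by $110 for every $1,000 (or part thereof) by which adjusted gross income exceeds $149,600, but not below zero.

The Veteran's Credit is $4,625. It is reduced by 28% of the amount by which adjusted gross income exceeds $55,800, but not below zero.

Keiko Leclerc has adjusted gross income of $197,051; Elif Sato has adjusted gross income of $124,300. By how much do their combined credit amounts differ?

$4,070

Keiko ($197,051): Solar Installation Rebate: income exceeds $149,600 by $47,451 → 48 increments × $110 = $5,280 ≥ base, so the credit is $0. Veteran's Credit: 28% of the $141,251 excess over $55,800 is $39,550.28 ≥ base, so the credit is $0. total $0 + $0 = $0
Elif ($124,300): Solar Installation Rebate: $124,300 is at or below the $149,600 threshold, so the full $4,070 applies. Veteran's Credit: 28% of the $68,500 excess over $55,800 is $19,180 ≥ base, so the credit is $0. total $4,070 + $0 = $4,070
Difference: |$0 − $4,070| = $4,070.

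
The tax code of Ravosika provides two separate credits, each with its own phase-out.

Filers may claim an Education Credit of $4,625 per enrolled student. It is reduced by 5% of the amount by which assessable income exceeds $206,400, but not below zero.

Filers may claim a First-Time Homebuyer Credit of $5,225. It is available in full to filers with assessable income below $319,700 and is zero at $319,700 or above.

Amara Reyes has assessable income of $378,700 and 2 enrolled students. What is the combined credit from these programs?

$635

Education Credit: base = 2 × $4,625 = $9,250. 5% of the $172,300 excess over $206,400 is $8,615; credit = $9,250 − $8,615 = $635.
First-Time Homebuyer Credit: $378,700 meets or exceeds the $319,700 cutoff, so the credit is $0.
Total: $635 + $0 = $635.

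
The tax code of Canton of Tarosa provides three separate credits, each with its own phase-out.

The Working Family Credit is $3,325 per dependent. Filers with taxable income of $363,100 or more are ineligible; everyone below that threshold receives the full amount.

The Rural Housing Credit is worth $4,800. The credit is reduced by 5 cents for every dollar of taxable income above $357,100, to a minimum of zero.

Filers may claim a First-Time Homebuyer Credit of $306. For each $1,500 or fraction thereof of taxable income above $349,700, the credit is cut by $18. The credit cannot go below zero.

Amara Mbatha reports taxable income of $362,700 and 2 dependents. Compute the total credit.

Working Family Credit: base = 2 × $3,325 = $6,650. $362,700 is below the $363,100 cutoff, so the full $6,650 applies.
Rural Housing Credit: 5% of the $5,600 excess over $357,100 is $280; credit = $4,800 − $280 = $4,520.
First-Time Homebuyer Credit: income exceeds $349,700 by $13,000, which is 9 full-or-partial $1,500 increments; reduction = 9 × $18 = $162, leaving $144.
Total: $6,650 + $4,520 + $144 = $11,314.

$11,314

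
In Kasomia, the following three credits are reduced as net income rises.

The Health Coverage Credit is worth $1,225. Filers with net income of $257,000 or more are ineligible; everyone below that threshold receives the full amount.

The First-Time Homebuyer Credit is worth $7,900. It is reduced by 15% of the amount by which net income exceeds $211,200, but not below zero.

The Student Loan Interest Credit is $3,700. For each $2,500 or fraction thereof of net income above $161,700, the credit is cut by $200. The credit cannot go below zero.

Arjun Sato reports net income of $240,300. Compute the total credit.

$4,760

Health Coverage Credit: $240,300 is below the $257,000 cutoff, so the full $1,225 applies.
First-Time Homebuyer Credit: 15% of the $29,100 excess over $211,200 is $4,365; credit = $7,900 − $4,365 = $3,535.
Student Loan Interest Credit: income exceeds $161,700 by $78,600 → 32 increments × $200 = $6,400 ≥ base, so the credit is $0.
Total: $1,225 + $3,535 + $0 = $4,760.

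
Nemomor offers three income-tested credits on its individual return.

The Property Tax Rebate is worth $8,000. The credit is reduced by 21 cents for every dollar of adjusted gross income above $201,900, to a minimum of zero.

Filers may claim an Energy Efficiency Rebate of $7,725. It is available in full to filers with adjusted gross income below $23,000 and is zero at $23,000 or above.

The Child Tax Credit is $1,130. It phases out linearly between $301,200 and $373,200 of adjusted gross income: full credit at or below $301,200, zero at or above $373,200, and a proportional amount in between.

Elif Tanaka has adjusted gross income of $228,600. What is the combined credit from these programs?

Property Tax Rebate: 21% of the $26,700 excess over $201,900 is $5,607; credit = $8,000 − $5,607 = $2,393.
Energy Efficiency Rebate: $228,600 meets or exceeds the $23,000 cutoff, so the credit is $0.
Child Tax Credit: $228,600 is at or below the $301,200 threshold, so the full $1,130 applies.
Total: $2,393 + $0 + $1,130 = $3,523.

$3,523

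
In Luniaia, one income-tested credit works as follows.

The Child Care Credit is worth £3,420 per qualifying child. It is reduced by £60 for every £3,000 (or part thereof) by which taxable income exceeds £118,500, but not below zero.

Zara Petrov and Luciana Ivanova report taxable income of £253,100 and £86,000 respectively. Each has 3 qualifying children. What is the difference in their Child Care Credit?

£2,700

Zara (£253,100): Child Care Credit: base = 3 × £3,420 = £10,260. income exceeds £118,500 by £134,600, which is 45 full-or-partial £3,000 increments; reduction = 45 × £60 = £2,700, leaving £7,560.
Luciana (£86,000): Child Care Credit: base = 3 × £3,420 = £10,260. £86,000 is at or below the £118,500 threshold, so the full £10,260 applies.
Difference: |£7,560 − £10,260| = £2,700.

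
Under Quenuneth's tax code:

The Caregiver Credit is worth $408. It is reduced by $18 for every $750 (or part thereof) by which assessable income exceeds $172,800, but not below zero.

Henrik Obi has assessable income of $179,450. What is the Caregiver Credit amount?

$246

Caregiver Credit: income exceeds $172,800 by $6,650, which is 9 full-or-partial $750 increments; reduction = 9 × $18 = $162, leaving $246.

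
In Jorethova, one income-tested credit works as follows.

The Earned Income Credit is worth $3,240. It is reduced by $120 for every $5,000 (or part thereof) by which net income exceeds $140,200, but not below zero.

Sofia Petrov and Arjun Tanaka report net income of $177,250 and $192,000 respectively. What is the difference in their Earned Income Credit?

Sofia ($177,250): Earned Income Credit: income exceeds $140,200 by $37,050, which is 8 full-or-partial $5,000 increments; reduction = 8 × $120 = $960, leaving $2,280.
Arjun ($192,000): Earned Income Credit: income exceeds $140,200 by $51,800, which is 11 full-or-partial $5,000 increments; reduction = 11 × $120 = $1,320, leaving $1,920.
Difference: |$2,280 − $1,920| = $360.

$360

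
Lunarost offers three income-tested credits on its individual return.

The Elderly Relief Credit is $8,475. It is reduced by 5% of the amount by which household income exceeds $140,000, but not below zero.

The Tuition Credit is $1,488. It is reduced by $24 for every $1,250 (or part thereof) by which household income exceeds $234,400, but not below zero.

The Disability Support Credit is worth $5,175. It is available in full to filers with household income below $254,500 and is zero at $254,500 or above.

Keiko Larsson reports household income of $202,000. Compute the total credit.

$12,038

Elderly Relief Credit: 5% of the $62,000 excess over $140,000 is $3,100; credit = $8,475 − $3,100 = $5,375.
Tuition Credit: $202,000 is at or below the $234,400 threshold, so the full $1,488 applies.
Disability Support Credit: $202,000 is below the $254,500 cutoff, so the full $5,175 applies.
Total: $5,375 + $1,488 + $5,175 = $12,038.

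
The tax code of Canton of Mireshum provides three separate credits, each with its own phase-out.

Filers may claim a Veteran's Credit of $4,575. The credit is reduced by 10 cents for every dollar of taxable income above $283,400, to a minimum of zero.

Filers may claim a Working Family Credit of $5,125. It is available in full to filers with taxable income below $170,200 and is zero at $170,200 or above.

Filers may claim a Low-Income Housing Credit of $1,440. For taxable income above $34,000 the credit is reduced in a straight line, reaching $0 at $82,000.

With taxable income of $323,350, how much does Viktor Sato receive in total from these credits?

Veteran's Credit: 10% of the $39,950 excess over $283,400 is $3,995; credit = $4,575 − $3,995 = $580.
Working Family Credit: $323,350 meets or exceeds the $170,200 cutoff, so the credit is $0.
Low-Income Housing Credit: $323,350 is at or above $82,000, so the credit is $0.
Total: $580 + $0 + $0 = $580.

$580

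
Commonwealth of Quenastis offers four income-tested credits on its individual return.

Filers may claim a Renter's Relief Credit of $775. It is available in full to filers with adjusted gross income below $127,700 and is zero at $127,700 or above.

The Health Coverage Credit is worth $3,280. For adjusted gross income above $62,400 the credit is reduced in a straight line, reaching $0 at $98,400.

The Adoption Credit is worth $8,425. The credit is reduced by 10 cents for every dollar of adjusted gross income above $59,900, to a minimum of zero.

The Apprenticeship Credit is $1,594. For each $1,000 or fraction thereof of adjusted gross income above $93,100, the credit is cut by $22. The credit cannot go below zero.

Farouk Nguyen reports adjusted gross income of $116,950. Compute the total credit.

Renter's Relief Credit: $116,950 is below the $127,700 cutoff, so the full $775 applies.
Health Coverage Credit: $116,950 is at or above $98,400, so the credit is $0.
Adoption Credit: 10% of the $57,050 excess over $59,900 is $5,705; credit = $8,425 − $5,705 = $2,720.
Apprenticeship Credit: income exceeds $93,100 by $23,850, which is 24 full-or-partial $1,000 increments; reduction = 24 × $22 = $528, leaving $1,066.
Total: $775 + $0 + $2,720 + $1,066 = $4,561.

$4,561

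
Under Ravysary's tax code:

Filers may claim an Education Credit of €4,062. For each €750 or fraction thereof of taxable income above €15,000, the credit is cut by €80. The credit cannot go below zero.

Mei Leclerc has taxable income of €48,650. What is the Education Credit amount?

€462

Education Credit: income exceeds €15,000 by €33,650, which is 45 full-or-partial €750 increments; reduction = 45 × €80 = €3,600, leaving €462.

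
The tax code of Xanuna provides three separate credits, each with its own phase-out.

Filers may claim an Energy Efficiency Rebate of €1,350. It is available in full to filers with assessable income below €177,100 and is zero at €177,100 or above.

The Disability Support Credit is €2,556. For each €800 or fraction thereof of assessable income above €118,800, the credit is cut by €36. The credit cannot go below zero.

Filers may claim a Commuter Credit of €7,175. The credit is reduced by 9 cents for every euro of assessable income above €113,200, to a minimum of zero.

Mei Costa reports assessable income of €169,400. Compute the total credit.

Energy Efficiency Rebate: €169,400 is below the €177,100 cutoff, so the full €1,350 applies.
Disability Support Credit: income exceeds €118,800 by €50,600, which is 64 full-or-partial €800 increments; reduction = 64 × €36 = €2,304, leaving €252.
Commuter Credit: 9% of the €56,200 excess over €113,200 is €5,058; credit = €7,175 − €5,058 = €2,117.
Total: €1,350 + €252 + €2,117 = €3,719.

€3,719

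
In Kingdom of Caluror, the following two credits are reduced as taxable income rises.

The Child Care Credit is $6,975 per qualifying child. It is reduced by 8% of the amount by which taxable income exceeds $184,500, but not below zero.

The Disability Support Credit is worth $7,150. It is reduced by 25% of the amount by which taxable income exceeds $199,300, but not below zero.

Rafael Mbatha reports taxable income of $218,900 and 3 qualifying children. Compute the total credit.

Child Care Credit: base = 3 × $6,975 = $20,925. 8% of the $34,400 excess over $184,500 is $2,752; credit = $20,925 − $2,752 = $18,173.
Disability Support Credit: 25% of the $19,600 excess over $199,300 is $4,900; credit = $7,150 − $4,900 = $2,250.
Total: $18,173 + $2,250 = $20,423.

$20,423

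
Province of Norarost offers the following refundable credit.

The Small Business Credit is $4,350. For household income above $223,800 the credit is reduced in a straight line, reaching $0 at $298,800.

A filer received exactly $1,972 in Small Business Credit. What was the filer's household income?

$1,972 is 1,972/4,350 of the full $4,350, so 2,378/4,350 of the $75,000 range has been used: income = $223,800 + $75,000 × 2,378/4,350 = $264,800.

$264,800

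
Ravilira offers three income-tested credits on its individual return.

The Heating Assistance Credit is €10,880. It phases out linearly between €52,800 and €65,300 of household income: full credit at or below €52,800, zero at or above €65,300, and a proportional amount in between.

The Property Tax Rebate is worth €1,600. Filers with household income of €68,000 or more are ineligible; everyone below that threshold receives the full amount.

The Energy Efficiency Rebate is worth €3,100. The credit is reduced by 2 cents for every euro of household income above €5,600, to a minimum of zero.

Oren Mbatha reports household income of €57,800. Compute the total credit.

€10,184

Heating Assistance Credit: €57,800 is €5,000 into a €12,500 phase-out range, leaving 7,500/12,500 of the credit: €10,880 × 7,500/12,500 = €6,528.
Property Tax Rebate: €57,800 is below the €68,000 cutoff, so the full €1,600 applies.
Energy Efficiency Rebate: 2% of the €52,200 excess over €5,600 is €1,044; credit = €3,100 − €1,044 = €2,056.
Total: €6,528 + €1,600 + €2,056 = €10,184.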